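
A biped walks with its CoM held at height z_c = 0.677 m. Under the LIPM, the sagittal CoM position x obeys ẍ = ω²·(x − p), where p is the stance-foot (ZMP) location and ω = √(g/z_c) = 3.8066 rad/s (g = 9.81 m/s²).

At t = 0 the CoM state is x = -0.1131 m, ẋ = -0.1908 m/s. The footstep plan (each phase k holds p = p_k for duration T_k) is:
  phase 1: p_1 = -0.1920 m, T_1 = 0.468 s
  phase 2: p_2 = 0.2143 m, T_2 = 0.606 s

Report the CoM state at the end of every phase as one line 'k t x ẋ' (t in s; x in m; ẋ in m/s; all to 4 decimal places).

1 0.4680 -0.0957 0.2839
2 1.0740 -0.9868 -4.4265

phase 1: p=-0.1920, T=0.468, ωT=1.781489, cosh=3.053539, sinh=2.885152; start (x,ẋ)=(-0.113100, -0.190800) → end (x,ẋ)=(-0.095690, 0.283913)
phase 2: p=0.2143, T=0.606, ωT=2.306800, cosh=5.070907, sinh=4.971327; start (x,ẋ)=(-0.095690, 0.283913) → end (x,ẋ)=(-0.986844, -4.426499)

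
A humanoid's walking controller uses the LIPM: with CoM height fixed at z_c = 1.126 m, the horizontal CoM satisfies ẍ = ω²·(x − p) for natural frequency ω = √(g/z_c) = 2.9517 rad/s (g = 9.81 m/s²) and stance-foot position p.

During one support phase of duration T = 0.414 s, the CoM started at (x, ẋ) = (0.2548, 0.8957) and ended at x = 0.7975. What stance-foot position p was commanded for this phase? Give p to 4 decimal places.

ωT = 2.9517·0.414 = 1.222004; cosh(ωT) = 1.844310, sinh(ωT) = 1.549671
x(T) = p + (x₀−p)·cosh(ωT) + (ẋ₀/ω)·sinh(ωT) ⇒ p·(1 − cosh) = x(T) − x₀·cosh − (ẋ₀/ω)·sinh
numerator   = 0.7975 − (0.2548)·1.844310 − (0.8957/2.9517)·1.549671 = -0.142682
denominator = 1 − 1.844310 = -0.844310
p = -0.142682 / -0.844310 = 0.1690

p = 0.1690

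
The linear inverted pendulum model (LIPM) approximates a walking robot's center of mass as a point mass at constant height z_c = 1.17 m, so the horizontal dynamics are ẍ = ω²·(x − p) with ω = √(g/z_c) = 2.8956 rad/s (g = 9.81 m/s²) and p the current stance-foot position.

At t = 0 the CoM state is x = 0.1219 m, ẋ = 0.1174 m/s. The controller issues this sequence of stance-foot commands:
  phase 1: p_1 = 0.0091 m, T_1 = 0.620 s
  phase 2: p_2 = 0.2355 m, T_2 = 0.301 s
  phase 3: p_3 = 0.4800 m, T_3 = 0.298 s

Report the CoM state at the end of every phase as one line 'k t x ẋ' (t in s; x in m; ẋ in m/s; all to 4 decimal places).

phase 1: p=0.0091, T=0.620, ωT=1.795272, cosh=3.093597, sinh=2.927515; start (x,ẋ)=(0.121900, 0.117400) → end (x,ẋ)=(0.476752, 1.319384)
phase 2: p=0.2355, T=0.301, ωT=0.871576, cosh=1.404483, sinh=0.986191; start (x,ẋ)=(0.476752, 1.319384) → end (x,ẋ)=(1.023693, 2.541975)
phase 3: p=0.4800, T=0.298, ωT=0.862889, cosh=1.395969, sinh=0.974028; start (x,ẋ)=(1.023693, 2.541975) → end (x,ẋ)=(2.094054, 5.081950)

1 0.6200 0.4768 1.3194
2 0.9210 1.0237 2.5420
3 1.2190 2.0941 5.0819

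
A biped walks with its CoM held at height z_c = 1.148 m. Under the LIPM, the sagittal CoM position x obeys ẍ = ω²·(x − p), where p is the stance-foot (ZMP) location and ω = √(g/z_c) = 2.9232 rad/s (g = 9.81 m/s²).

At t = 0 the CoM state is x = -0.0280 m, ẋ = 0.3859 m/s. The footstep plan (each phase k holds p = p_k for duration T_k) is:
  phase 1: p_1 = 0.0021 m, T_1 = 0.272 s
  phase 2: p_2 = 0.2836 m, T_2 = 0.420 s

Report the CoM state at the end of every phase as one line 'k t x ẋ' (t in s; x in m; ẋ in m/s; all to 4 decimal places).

1 0.2720 0.0784 0.4369
2 0.6920 0.1364 -0.1265

phase 1: p=0.0021, T=0.272, ωT=0.795110, cosh=1.333108, sinh=0.881577; start (x,ẋ)=(-0.028000, 0.385900) → end (x,ẋ)=(0.078353, 0.436878)
phase 2: p=0.2836, T=0.420, ωT=1.227744, cosh=1.853236, sinh=1.560284; start (x,ẋ)=(0.078353, 0.436878) → end (x,ẋ)=(0.136416, -0.126498)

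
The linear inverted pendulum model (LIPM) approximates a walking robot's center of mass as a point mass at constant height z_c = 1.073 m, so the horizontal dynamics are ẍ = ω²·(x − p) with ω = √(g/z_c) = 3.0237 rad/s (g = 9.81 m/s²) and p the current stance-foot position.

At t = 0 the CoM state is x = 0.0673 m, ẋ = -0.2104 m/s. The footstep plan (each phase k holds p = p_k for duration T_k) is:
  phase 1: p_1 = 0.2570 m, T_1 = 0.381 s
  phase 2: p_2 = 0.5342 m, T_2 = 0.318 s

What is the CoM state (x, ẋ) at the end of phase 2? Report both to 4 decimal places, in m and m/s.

phase 1: p=0.2570, T=0.381, ωT=1.152030, cosh=1.740302, sinh=1.424307; start (x,ẋ)=(0.067300, -0.210400) → end (x,ẋ)=(-0.172244, -1.183136)
phase 2: p=0.5342, T=0.318, ωT=0.961537, cosh=1.499009, sinh=1.116704; start (x,ẋ)=(-0.172244, -1.183136) → end (x,ẋ)=(-0.961718, -4.158894)

x = -0.9617, ẋ = -4.1589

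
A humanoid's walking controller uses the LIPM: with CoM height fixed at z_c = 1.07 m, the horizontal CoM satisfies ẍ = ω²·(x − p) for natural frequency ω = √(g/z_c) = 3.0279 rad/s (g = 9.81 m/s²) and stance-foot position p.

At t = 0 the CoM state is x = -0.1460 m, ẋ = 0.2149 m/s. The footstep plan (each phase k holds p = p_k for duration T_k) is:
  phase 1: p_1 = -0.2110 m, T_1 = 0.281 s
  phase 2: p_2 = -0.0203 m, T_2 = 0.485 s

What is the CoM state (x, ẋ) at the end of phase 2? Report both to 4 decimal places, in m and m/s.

phase 1: p=-0.2110, T=0.281, ωT=0.850840, cosh=1.384334, sinh=0.957278; start (x,ẋ)=(-0.146000, 0.214900) → end (x,ẋ)=(-0.053077, 0.485899)
phase 2: p=-0.0203, T=0.485, ωT=1.468531, cosh=2.286558, sinh=2.056295; start (x,ẋ)=(-0.053077, 0.485899) → end (x,ẋ)=(0.234735, 0.906957)

x = 0.2347, ẋ = 0.9070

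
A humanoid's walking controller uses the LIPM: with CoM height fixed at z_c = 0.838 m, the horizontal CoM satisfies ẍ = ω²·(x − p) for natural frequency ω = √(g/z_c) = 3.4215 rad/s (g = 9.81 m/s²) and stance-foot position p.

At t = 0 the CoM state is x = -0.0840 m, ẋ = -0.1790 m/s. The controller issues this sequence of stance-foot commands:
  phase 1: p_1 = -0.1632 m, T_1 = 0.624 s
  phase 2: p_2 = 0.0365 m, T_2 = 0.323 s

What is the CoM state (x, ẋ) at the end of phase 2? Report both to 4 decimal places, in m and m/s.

phase 1: p=-0.1632, T=0.624, ωT=2.135016, cosh=4.287712, sinh=4.169470; start (x,ẋ)=(-0.084000, -0.179000) → end (x,ẋ)=(-0.041744, 0.362354)
phase 2: p=0.0365, T=0.323, ωT=1.105144, cosh=1.675412, sinh=1.344249; start (x,ẋ)=(-0.041744, 0.362354) → end (x,ẋ)=(0.047772, 0.247220)

x = 0.0478, ẋ = 0.2472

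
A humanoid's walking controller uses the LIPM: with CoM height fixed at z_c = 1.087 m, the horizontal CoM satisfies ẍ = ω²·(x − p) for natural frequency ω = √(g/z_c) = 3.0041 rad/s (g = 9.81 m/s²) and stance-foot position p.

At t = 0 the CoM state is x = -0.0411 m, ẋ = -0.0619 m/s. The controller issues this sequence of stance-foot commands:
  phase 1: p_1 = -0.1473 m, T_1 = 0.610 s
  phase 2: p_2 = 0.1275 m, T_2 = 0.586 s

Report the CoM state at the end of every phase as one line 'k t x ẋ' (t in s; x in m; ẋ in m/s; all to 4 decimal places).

phase 1: p=-0.1473, T=0.610, ωT=1.832501, cosh=3.204755, sinh=3.044742; start (x,ẋ)=(-0.041100, -0.061900) → end (x,ẋ)=(0.130308, 0.773006)
phase 2: p=0.1275, T=0.586, ωT=1.760403, cosh=2.993377, sinh=2.821401; start (x,ẋ)=(0.130308, 0.773006) → end (x,ẋ)=(0.861899, 2.337695)

1 0.6100 0.1303 0.7730
2 1.1960 0.8619 2.3377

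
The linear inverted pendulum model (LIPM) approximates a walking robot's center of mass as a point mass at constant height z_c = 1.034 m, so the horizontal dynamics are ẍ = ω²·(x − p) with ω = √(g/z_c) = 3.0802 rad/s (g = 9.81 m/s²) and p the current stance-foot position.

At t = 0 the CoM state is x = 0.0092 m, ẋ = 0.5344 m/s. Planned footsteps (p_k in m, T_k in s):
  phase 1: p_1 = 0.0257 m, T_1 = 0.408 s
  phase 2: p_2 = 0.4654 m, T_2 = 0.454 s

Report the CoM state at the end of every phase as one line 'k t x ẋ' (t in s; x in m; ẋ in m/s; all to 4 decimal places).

phase 1: p=0.0257, T=0.408, ωT=1.256722, cosh=1.899234, sinh=1.614649; start (x,ẋ)=(0.009200, 0.534400) → end (x,ẋ)=(0.274496, 0.932889)
phase 2: p=0.4654, T=0.454, ωT=1.398411, cosh=2.147875, sinh=1.900886; start (x,ẋ)=(0.274496, 0.932889) → end (x,ẋ)=(0.631077, 0.885968)

1 0.4080 0.2745 0.9329
2 0.8620 0.6311 0.8860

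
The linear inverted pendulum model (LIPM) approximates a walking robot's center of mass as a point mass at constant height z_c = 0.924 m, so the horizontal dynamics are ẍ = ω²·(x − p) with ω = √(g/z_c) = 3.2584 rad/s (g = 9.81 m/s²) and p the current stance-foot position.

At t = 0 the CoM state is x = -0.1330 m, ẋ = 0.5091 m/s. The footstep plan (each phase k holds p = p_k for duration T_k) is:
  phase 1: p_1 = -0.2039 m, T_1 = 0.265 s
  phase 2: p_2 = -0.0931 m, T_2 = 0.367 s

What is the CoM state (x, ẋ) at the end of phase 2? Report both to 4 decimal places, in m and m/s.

phase 1: p=-0.2039, T=0.265, ωT=0.863476, cosh=1.396542, sinh=0.974848; start (x,ẋ)=(-0.133000, 0.509100) → end (x,ẋ)=(0.047427, 0.936189)
phase 2: p=-0.0931, T=0.367, ωT=1.195833, cosh=1.804381, sinh=1.501929; start (x,ẋ)=(0.047427, 0.936189) → end (x,ẋ)=(0.591992, 2.376966)

x = 0.5920, ẋ = 2.3770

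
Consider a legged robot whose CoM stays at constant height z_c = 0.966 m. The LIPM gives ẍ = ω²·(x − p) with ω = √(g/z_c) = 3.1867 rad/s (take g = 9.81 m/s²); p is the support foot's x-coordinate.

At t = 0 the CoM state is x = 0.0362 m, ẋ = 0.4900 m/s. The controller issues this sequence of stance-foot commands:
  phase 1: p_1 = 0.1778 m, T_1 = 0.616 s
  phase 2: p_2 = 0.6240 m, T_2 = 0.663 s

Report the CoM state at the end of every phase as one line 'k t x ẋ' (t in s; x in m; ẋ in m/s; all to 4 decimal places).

1 0.6160 0.2004 0.2041
2 1.2790 -0.8926 -4.6450

phase 1: p=0.1778, T=0.616, ωT=1.963007, cosh=3.630572, sinh=3.490136; start (x,ẋ)=(0.036200, 0.490000) → end (x,ẋ)=(0.200369, 0.204103)
phase 2: p=0.6240, T=0.663, ωT=2.112782, cosh=4.196061, sinh=4.075160; start (x,ẋ)=(0.200369, 0.204103) → end (x,ẋ)=(-0.892576, -4.644982)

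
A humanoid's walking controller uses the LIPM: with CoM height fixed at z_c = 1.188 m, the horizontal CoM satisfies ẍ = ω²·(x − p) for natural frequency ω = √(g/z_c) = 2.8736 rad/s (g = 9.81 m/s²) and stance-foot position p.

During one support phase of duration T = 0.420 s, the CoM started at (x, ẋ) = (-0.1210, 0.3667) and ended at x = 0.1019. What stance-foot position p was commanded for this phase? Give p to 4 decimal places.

ωT = 2.8736·0.420 = 1.206912; cosh(ωT) = 1.821132, sinh(ωT) = 1.522013
x(T) = p + (x₀−p)·cosh(ωT) + (ẋ₀/ω)·sinh(ωT) ⇒ p·(1 − cosh) = x(T) − x₀·cosh − (ẋ₀/ω)·sinh
numerator   = 0.1019 − (-0.1210)·1.821132 − (0.3667/2.8736)·1.522013 = 0.128033
denominator = 1 − 1.821132 = -0.821132
p = 0.128033 / -0.821132 = -0.1559

p = -0.1559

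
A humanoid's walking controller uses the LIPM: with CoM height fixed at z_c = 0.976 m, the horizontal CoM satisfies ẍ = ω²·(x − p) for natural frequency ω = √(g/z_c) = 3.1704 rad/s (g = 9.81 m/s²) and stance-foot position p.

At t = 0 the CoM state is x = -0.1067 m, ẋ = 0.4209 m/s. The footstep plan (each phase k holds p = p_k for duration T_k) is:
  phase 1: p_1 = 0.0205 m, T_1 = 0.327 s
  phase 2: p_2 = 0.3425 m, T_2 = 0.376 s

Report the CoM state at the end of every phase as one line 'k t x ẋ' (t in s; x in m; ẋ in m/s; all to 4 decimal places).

1 0.3270 -0.0178 0.1710
2 0.7030 -0.2249 -1.4001

phase 1: p=0.0205, T=0.327, ωT=1.036721, cosh=1.587285, sinh=1.232670; start (x,ẋ)=(-0.106700, 0.420900) → end (x,ẋ)=(-0.017754, 0.170984)
phase 2: p=0.3425, T=0.376, ωT=1.192070, cosh=1.798743, sinh=1.495151; start (x,ẋ)=(-0.017754, 0.170984) → end (x,ẋ)=(-0.224870, -1.400132)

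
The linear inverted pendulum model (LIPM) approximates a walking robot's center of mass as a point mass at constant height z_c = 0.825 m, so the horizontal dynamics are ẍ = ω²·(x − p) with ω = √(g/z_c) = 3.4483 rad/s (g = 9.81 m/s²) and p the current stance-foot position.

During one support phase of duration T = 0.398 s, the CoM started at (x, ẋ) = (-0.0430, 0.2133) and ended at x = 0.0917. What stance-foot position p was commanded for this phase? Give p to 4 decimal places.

ωT = 3.4483·0.398 = 1.372423; cosh(ωT) = 2.099196, sinh(ωT) = 1.845704
x(T) = p + (x₀−p)·cosh(ωT) + (ẋ₀/ω)·sinh(ωT) ⇒ p·(1 − cosh) = x(T) − x₀·cosh − (ẋ₀/ω)·sinh
numerator   = 0.0917 − (-0.0430)·2.099196 − (0.2133/3.4483)·1.845704 = 0.067797
denominator = 1 − 2.099196 = -1.099196
p = 0.067797 / -1.099196 = -0.0617

p = -0.0617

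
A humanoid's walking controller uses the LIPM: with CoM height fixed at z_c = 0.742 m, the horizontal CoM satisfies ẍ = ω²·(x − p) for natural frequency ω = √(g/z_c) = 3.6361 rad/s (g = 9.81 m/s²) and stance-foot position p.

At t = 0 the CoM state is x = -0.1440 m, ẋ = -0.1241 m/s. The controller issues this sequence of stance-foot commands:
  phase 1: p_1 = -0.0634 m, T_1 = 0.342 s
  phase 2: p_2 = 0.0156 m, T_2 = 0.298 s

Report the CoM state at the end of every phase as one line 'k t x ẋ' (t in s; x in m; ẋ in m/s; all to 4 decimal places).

phase 1: p=-0.0634, T=0.342, ωT=1.243546, cosh=1.878125, sinh=1.589765; start (x,ẋ)=(-0.144000, -0.124100) → end (x,ẋ)=(-0.269035, -0.698987)
phase 2: p=0.0156, T=0.298, ωT=1.083558, cosh=1.646782, sinh=1.308393; start (x,ẋ)=(-0.269035, -0.698987) → end (x,ẋ)=(-0.704652, -2.505218)

1 0.3420 -0.2690 -0.6990
2 0.6400 -0.7047 -2.5052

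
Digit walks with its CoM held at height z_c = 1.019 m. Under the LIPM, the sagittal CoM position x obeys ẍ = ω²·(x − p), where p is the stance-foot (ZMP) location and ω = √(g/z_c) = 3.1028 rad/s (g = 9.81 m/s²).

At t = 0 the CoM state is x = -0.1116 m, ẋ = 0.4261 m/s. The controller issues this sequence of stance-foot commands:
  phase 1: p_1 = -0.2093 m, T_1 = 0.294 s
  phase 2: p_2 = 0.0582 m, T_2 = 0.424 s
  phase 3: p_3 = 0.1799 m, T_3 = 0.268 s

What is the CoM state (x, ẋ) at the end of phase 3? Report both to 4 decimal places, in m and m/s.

phase 1: p=-0.2093, T=0.294, ωT=0.912223, cosh=1.445741, sinh=1.044111; start (x,ẋ)=(-0.111600, 0.426100) → end (x,ẋ)=(0.075334, 0.932546)
phase 2: p=0.0582, T=0.424, ωT=1.315587, cosh=1.997628, sinh=1.729311; start (x,ẋ)=(0.075334, 0.932546) → end (x,ẋ)=(0.612172, 1.954816)
phase 3: p=0.1799, T=0.268, ωT=0.831550, cosh=1.366125, sinh=0.930752; start (x,ẋ)=(0.612172, 1.954816) → end (x,ẋ)=(1.356826, 3.918896)

x = 1.3568, ẋ = 3.9189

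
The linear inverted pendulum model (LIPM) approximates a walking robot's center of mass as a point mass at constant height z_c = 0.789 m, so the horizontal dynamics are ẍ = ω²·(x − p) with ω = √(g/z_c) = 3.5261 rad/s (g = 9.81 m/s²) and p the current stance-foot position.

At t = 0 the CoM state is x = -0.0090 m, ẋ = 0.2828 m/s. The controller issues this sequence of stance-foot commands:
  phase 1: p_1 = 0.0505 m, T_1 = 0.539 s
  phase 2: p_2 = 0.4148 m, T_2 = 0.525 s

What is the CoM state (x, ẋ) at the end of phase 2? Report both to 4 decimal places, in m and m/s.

x = -0.3344, ẋ = -2.4283

phase 1: p=0.0505, T=0.539, ωT=1.900568, cosh=3.419588, sinh=3.270104; start (x,ẋ)=(-0.009000, 0.282800) → end (x,ẋ)=(0.109303, 0.280982)
phase 2: p=0.4148, T=0.525, ωT=1.851203, cosh=3.262260, sinh=3.105212; start (x,ẋ)=(0.109303, 0.280982) → end (x,ẋ)=(-0.334367, -2.428336)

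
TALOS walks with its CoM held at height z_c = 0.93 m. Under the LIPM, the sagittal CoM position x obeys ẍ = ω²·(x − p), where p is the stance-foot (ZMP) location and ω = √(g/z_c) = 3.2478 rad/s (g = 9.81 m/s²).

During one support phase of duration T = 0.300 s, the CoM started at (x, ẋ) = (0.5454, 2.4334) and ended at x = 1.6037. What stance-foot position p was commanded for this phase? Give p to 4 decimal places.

ωT = 3.2478·0.300 = 0.974340; cosh(ωT) = 1.513430, sinh(ωT) = 1.135988
x(T) = p + (x₀−p)·cosh(ωT) + (ẋ₀/ω)·sinh(ωT) ⇒ p·(1 − cosh) = x(T) − x₀·cosh − (ẋ₀/ω)·sinh
numerator   = 1.6037 − (0.5454)·1.513430 − (2.4334/3.2478)·1.135988 = -0.072859
denominator = 1 − 1.513430 = -0.513430
p = -0.072859 / -0.513430 = 0.1419

p = 0.1419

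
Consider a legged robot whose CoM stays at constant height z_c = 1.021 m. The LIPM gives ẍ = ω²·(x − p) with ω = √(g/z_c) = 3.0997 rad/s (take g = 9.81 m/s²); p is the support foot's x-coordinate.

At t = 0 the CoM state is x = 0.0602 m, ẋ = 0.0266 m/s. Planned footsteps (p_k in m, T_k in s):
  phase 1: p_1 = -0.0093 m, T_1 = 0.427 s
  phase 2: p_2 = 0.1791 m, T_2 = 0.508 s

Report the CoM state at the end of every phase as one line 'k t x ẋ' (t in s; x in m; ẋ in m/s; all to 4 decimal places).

1 0.4270 0.1455 0.4295
2 0.9350 0.4146 0.8406

phase 1: p=-0.0093, T=0.427, ωT=1.323572, cosh=2.011500, sinh=1.745317; start (x,ẋ)=(0.060200, 0.026600) → end (x,ẋ)=(0.145477, 0.429498)
phase 2: p=0.1791, T=0.508, ωT=1.574648, cosh=2.518060, sinh=2.310980; start (x,ẋ)=(0.145477, 0.429498) → end (x,ẋ)=(0.414646, 0.840646)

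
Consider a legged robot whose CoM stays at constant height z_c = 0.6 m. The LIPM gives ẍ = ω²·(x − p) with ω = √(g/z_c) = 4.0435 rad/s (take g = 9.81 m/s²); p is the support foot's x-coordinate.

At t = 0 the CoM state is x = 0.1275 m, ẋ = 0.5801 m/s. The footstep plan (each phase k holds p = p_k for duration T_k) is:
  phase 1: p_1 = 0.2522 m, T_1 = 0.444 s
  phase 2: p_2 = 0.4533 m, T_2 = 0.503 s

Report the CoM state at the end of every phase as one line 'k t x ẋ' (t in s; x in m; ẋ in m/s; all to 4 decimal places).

phase 1: p=0.2522, T=0.444, ωT=1.795314, cosh=3.093720, sinh=2.927645; start (x,ẋ)=(0.127500, 0.580100) → end (x,ẋ)=(0.286427, 0.318477)
phase 2: p=0.4533, T=0.503, ωT=2.033880, cosh=3.887259, sinh=3.756432; start (x,ẋ)=(0.286427, 0.318477) → end (x,ẋ)=(0.100489, -1.296652)

1 0.4440 0.2864 0.3185
2 0.9470 0.1005 -1.2967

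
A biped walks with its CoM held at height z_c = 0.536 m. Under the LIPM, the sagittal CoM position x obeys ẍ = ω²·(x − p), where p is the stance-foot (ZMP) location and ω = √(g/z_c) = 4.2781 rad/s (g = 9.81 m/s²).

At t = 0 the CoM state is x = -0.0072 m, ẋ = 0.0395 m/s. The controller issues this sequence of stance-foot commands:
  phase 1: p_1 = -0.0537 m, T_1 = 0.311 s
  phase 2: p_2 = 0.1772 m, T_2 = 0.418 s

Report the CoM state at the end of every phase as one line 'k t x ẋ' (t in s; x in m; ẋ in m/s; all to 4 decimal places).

1 0.3110 0.0566 0.4299
2 0.7290 0.0987 -0.1776

phase 1: p=-0.0537, T=0.311, ωT=1.330489, cosh=2.023621, sinh=1.759273; start (x,ẋ)=(-0.007200, 0.039500) → end (x,ẋ)=(0.056642, 0.429908)
phase 2: p=0.1772, T=0.418, ωT=1.788246, cosh=3.073104, sinh=2.905851; start (x,ẋ)=(0.056642, 0.429908) → end (x,ẋ)=(0.098722, -0.177569)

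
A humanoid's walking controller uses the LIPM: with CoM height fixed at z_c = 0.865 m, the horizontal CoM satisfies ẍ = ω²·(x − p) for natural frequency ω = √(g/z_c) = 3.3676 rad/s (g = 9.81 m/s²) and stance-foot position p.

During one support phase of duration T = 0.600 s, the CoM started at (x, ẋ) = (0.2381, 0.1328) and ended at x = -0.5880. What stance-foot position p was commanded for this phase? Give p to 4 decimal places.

ωT = 3.3676·0.600 = 2.020560; cosh(ωT) = 3.837564, sinh(ωT) = 3.704983
x(T) = p + (x₀−p)·cosh(ωT) + (ẋ₀/ω)·sinh(ωT) ⇒ p·(1 − cosh) = x(T) − x₀·cosh − (ẋ₀/ω)·sinh
numerator   = -0.5880 − (0.2381)·3.837564 − (0.1328/3.3676)·3.704983 = -1.647829
denominator = 1 − 3.837564 = -2.837564
p = -1.647829 / -2.837564 = 0.5807

p = 0.5807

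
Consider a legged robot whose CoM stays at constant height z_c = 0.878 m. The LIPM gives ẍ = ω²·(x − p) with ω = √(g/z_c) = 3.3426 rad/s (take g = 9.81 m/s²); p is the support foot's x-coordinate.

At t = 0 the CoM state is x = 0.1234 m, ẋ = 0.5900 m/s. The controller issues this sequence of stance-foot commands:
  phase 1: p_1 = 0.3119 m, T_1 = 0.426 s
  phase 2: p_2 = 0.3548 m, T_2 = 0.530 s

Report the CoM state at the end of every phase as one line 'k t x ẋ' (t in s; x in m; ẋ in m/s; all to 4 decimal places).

1 0.4260 0.2431 0.0636
2 0.9560 0.0711 -0.8739

phase 1: p=0.3119, T=0.426, ωT=1.423948, cosh=2.197123, sinh=1.956361; start (x,ẋ)=(0.123400, 0.590000) → end (x,ẋ)=(0.243058, 0.063638)
phase 2: p=0.3548, T=0.530, ωT=1.771578, cosh=3.025095, sinh=2.855030; start (x,ẋ)=(0.243058, 0.063638) → end (x,ẋ)=(0.071126, -0.873865)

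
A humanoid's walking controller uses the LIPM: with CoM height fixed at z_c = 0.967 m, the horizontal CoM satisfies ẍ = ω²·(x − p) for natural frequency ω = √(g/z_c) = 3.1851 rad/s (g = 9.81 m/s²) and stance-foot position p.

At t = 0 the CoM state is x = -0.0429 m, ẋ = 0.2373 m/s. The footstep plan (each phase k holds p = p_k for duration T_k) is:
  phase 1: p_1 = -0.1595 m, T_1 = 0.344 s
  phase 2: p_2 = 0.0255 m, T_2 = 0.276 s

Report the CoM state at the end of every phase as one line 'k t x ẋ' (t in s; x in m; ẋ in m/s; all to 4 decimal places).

1 0.3440 0.1334 0.8879
2 0.6200 0.4557 1.5961

phase 1: p=-0.1595, T=0.344, ωT=1.095674, cosh=1.662757, sinh=1.328443; start (x,ẋ)=(-0.042900, 0.237300) → end (x,ẋ)=(0.133351, 0.887933)
phase 2: p=0.0255, T=0.276, ωT=0.879088, cosh=1.411931, sinh=0.996770; start (x,ẋ)=(0.133351, 0.887933) → end (x,ẋ)=(0.455654, 1.596105)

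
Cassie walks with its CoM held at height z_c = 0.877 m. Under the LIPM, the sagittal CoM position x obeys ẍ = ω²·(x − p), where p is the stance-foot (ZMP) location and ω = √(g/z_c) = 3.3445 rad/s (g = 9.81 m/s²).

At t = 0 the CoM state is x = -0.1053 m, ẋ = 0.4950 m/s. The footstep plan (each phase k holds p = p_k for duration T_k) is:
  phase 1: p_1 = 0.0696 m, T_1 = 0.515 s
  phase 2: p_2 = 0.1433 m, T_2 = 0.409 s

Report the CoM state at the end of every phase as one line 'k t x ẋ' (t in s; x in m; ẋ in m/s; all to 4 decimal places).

phase 1: p=0.0696, T=0.515, ωT=1.722418, cosh=2.888340, sinh=2.709706; start (x,ẋ)=(-0.105300, 0.495000) → end (x,ẋ)=(-0.034523, -0.155323)
phase 2: p=0.1433, T=0.409, ωT=1.367900, cosh=2.090869, sinh=1.836228; start (x,ẋ)=(-0.034523, -0.155323) → end (x,ẋ)=(-0.313781, -1.416816)

1 0.5150 -0.0345 -0.1553
2 0.9240 -0.3138 -1.4168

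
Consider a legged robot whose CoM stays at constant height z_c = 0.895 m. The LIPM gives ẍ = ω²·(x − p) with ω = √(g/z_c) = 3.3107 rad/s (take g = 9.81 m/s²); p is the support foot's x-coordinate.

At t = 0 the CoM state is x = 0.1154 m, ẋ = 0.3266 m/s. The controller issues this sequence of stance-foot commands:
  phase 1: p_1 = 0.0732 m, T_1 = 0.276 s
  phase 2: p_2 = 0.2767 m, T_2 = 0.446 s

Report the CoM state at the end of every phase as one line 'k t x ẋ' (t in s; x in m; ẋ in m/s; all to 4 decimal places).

1 0.2760 0.2375 0.6189
2 0.7220 0.5743 1.1561

phase 1: p=0.0732, T=0.276, ωT=0.913753, cosh=1.447340, sinh=1.046324; start (x,ẋ)=(0.115400, 0.326600) → end (x,ẋ)=(0.237497, 0.618885)
phase 2: p=0.2767, T=0.446, ωT=1.476572, cosh=2.303166, sinh=2.074747; start (x,ẋ)=(0.237497, 0.618885) → end (x,ẋ)=(0.574252, 1.156118)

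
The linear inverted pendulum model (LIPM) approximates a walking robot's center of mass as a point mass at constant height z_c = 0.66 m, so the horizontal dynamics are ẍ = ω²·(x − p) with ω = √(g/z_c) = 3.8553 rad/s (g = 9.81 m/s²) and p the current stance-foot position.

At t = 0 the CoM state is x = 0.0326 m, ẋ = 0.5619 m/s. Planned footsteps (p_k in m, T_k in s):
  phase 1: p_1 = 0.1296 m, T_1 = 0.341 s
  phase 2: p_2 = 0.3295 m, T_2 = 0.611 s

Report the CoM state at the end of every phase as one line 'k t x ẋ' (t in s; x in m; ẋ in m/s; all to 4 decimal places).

1 0.3410 0.1878 0.4756
2 0.9520 0.2200 -0.3253

phase 1: p=0.1296, T=0.341, ωT=1.314657, cosh=1.996021, sinh=1.727454; start (x,ẋ)=(0.032600, 0.561900) → end (x,ẋ)=(0.187758, 0.475558)
phase 2: p=0.3295, T=0.611, ωT=2.355588, cosh=5.319584, sinh=5.224746; start (x,ẋ)=(0.187758, 0.475558) → end (x,ẋ)=(0.219973, -0.325333)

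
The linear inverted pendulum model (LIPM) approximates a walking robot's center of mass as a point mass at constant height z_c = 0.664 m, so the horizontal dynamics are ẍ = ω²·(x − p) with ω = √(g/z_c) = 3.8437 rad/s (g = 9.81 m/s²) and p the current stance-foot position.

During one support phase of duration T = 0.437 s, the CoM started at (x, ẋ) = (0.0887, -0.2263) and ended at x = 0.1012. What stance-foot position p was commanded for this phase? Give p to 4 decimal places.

p = -0.0042

ωT = 3.8437·0.437 = 1.679697; cosh(ωT) = 2.775180, sinh(ωT) = 2.588750
x(T) = p + (x₀−p)·cosh(ωT) + (ẋ₀/ω)·sinh(ωT) ⇒ p·(1 − cosh) = x(T) − x₀·cosh − (ẋ₀/ω)·sinh
numerator   = 0.1012 − (0.0887)·2.775180 − (-0.2263/3.8437)·2.588750 = 0.007456
denominator = 1 − 2.775180 = -1.775180
p = 0.007456 / -1.775180 = -0.0042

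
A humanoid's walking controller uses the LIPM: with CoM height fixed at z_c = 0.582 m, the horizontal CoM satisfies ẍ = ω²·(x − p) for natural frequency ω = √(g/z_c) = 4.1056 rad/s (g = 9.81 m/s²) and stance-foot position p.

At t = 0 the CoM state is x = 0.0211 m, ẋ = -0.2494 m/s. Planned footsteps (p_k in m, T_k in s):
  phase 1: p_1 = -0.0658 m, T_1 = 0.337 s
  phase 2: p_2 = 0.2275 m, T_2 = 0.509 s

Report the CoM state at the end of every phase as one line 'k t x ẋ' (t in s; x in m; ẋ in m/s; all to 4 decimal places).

phase 1: p=-0.0658, T=0.337, ωT=1.383587, cosh=2.119932, sinh=1.869254; start (x,ẋ)=(0.021100, -0.249400) → end (x,ẋ)=(0.004872, 0.138195)
phase 2: p=0.2275, T=0.509, ωT=2.089750, cosh=4.103308, sinh=3.979590; start (x,ẋ)=(0.004872, 0.138195) → end (x,ẋ)=(-0.552058, -3.070376)

1 0.3370 0.0049 0.1382
2 0.8460 -0.5521 -3.0704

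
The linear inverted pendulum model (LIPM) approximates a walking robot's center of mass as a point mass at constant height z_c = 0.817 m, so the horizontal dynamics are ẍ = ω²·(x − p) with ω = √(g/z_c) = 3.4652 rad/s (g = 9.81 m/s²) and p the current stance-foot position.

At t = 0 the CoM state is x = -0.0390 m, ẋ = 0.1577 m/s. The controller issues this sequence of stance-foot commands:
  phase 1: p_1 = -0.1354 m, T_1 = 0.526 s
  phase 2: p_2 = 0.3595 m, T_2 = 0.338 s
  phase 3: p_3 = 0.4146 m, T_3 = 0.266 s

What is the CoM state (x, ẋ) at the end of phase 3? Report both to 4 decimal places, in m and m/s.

phase 1: p=-0.1354, T=0.526, ωT=1.822695, cosh=3.175052, sinh=3.013463; start (x,ẋ)=(-0.039000, 0.157700) → end (x,ẋ)=(0.307817, 1.507339)
phase 2: p=0.3595, T=0.338, ωT=1.171238, cosh=1.767983, sinh=1.458000; start (x,ẋ)=(0.307817, 1.507339) → end (x,ẋ)=(0.902345, 2.403831)
phase 3: p=0.4146, T=0.266, ωT=0.921743, cosh=1.455747, sinh=1.057922; start (x,ẋ)=(0.902345, 2.403831) → end (x,ẋ)=(1.858520, 5.287399)

x = 1.8585, ẋ = 5.2874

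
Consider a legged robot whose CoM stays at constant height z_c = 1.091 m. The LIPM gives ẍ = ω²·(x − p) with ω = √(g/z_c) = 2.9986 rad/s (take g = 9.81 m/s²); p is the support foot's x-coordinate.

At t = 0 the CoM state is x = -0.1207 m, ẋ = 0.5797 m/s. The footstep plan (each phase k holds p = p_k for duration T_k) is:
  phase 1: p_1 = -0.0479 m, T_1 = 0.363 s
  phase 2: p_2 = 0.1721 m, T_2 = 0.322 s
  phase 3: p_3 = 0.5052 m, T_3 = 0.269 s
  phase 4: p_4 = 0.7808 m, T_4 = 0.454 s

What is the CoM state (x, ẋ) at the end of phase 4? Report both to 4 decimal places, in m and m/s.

phase 1: p=-0.0479, T=0.363, ωT=1.088492, cosh=1.653258, sinh=1.316534; start (x,ẋ)=(-0.120700, 0.579700) → end (x,ẋ)=(0.086260, 0.670997)
phase 2: p=0.1721, T=0.322, ωT=0.965549, cosh=1.503502, sinh=1.122728; start (x,ẋ)=(0.086260, 0.670997) → end (x,ẋ)=(0.294272, 0.719854)
phase 3: p=0.5052, T=0.269, ωT=0.806623, cosh=1.343347, sinh=0.896984; start (x,ẋ)=(0.294272, 0.719854) → end (x,ẋ)=(0.437184, 0.399682)
phase 4: p=0.7808, T=0.454, ωT=1.361364, cosh=2.078912, sinh=1.822601; start (x,ẋ)=(0.437184, 0.399682) → end (x,ẋ)=(0.309385, -1.047047)

x = 0.3094, ẋ = -1.0470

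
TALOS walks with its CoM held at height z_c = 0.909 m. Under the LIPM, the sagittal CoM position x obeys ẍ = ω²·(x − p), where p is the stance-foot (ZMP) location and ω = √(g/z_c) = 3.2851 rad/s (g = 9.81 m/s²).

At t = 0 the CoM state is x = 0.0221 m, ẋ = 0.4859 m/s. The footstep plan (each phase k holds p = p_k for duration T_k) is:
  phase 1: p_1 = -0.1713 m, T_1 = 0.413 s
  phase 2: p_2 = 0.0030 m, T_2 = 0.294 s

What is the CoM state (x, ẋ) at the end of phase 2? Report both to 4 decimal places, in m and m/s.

x = 1.4841, ẋ = 5.0689

phase 1: p=-0.1713, T=0.413, ωT=1.356746, cosh=2.070517, sinh=1.813020; start (x,ẋ)=(0.022100, 0.485900) → end (x,ẋ)=(0.497302, 2.157945)
phase 2: p=0.0030, T=0.294, ωT=0.965819, cosh=1.503805, sinh=1.123134; start (x,ẋ)=(0.497302, 2.157945) → end (x,ẋ)=(1.484108, 5.068911)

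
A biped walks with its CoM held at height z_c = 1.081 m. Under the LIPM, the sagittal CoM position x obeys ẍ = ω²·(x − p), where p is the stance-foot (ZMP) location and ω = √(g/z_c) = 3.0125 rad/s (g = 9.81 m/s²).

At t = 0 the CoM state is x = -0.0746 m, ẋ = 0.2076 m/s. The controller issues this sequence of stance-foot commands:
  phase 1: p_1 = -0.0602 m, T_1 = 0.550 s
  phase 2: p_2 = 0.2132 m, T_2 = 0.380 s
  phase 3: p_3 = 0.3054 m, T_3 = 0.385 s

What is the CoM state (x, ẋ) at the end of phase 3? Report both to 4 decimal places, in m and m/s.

phase 1: p=-0.0602, T=0.550, ωT=1.656875, cosh=2.716818, sinh=2.526084; start (x,ẋ)=(-0.074600, 0.207600) → end (x,ẋ)=(0.074757, 0.454430)
phase 2: p=0.2132, T=0.380, ωT=1.144750, cosh=1.729980, sinh=1.411676; start (x,ẋ)=(0.074757, 0.454430) → end (x,ẋ)=(0.186646, 0.197403)
phase 3: p=0.3054, T=0.385, ωT=1.159813, cosh=1.751440, sinh=1.437895; start (x,ẋ)=(0.186646, 0.197403) → end (x,ẋ)=(0.191632, -0.168662)

x = 0.1916, ẋ = -0.1687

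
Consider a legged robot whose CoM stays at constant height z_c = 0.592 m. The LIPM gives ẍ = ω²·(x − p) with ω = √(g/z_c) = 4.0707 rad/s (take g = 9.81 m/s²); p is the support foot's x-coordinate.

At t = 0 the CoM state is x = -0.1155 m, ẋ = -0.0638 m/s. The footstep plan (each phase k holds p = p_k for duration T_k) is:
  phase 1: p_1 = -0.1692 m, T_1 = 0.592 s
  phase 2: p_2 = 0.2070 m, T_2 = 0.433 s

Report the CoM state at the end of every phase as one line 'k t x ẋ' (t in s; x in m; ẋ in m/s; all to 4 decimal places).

1 0.5920 0.0456 0.8489
2 1.0250 0.3126 0.6882

phase 1: p=-0.1692, T=0.592, ωT=2.409854, cosh=5.611084, sinh=5.521256; start (x,ẋ)=(-0.115500, -0.063800) → end (x,ẋ)=(0.045581, 0.848941)
phase 2: p=0.2070, T=0.433, ωT=1.762613, cosh=2.999621, sinh=2.828025; start (x,ẋ)=(0.045581, 0.848941) → end (x,ẋ)=(0.312585, 0.688234)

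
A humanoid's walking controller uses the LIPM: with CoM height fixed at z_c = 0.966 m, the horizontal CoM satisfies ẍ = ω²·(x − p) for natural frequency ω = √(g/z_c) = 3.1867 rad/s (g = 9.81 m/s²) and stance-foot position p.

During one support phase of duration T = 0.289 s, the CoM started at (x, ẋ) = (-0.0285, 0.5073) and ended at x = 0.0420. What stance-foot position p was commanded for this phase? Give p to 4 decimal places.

p = 0.1863

ωT = 3.1867·0.289 = 0.920956; cosh(ωT) = 1.454915, sinh(ωT) = 1.056777
x(T) = p + (x₀−p)·cosh(ωT) + (ẋ₀/ω)·sinh(ωT) ⇒ p·(1 − cosh) = x(T) − x₀·cosh − (ẋ₀/ω)·sinh
numerator   = 0.0420 − (-0.0285)·1.454915 − (0.5073/3.1867)·1.056777 = -0.084766
denominator = 1 − 1.454915 = -0.454915
p = -0.084766 / -0.454915 = 0.1863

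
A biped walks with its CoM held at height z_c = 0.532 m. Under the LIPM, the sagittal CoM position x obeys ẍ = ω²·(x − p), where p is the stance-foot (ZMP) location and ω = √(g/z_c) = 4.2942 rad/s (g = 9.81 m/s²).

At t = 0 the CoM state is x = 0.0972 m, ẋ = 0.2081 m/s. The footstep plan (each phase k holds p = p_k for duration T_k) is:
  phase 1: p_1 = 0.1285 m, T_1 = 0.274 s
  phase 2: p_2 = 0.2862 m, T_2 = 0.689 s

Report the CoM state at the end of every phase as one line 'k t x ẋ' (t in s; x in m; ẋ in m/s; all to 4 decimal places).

1 0.2740 0.1440 0.1723
2 0.9630 -0.7019 -4.2023

phase 1: p=0.1285, T=0.274, ωT=1.176611, cosh=1.775843, sinh=1.467521; start (x,ẋ)=(0.097200, 0.208100) → end (x,ẋ)=(0.144033, 0.172306)
phase 2: p=0.2862, T=0.689, ωT=2.958704, cosh=9.662430, sinh=9.610544; start (x,ẋ)=(0.144033, 0.172306) → end (x,ẋ)=(-0.701851, -4.202274)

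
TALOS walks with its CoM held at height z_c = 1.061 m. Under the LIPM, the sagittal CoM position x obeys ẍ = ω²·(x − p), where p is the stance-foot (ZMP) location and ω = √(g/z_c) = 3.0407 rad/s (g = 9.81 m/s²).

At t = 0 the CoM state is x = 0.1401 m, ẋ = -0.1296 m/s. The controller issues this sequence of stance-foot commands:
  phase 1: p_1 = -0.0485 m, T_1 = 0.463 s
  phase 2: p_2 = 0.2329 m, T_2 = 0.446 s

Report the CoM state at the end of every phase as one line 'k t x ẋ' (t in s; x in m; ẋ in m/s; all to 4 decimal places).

1 0.4630 0.2781 0.8211
2 0.9090 0.8157 1.9482

phase 1: p=-0.0485, T=0.463, ωT=1.407844, cosh=2.165902, sinh=1.921232; start (x,ẋ)=(0.140100, -0.129600) → end (x,ẋ)=(0.278103, 0.821080)
phase 2: p=0.2329, T=0.446, ωT=1.356152, cosh=2.069440, sinh=1.811790; start (x,ẋ)=(0.278103, 0.821080) → end (x,ẋ)=(0.815682, 1.948203)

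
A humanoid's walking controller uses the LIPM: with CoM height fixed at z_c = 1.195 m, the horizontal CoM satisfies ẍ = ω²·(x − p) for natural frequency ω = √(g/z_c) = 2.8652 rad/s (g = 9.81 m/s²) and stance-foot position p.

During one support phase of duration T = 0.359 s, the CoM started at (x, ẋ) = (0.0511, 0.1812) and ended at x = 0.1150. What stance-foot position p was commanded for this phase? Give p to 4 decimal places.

ωT = 2.8652·0.359 = 1.028607; cosh(ωT) = 1.577335, sinh(ωT) = 1.219831
x(T) = p + (x₀−p)·cosh(ωT) + (ẋ₀/ω)·sinh(ωT) ⇒ p·(1 − cosh) = x(T) − x₀·cosh − (ẋ₀/ω)·sinh
numerator   = 0.1150 − (0.0511)·1.577335 − (0.1812/2.8652)·1.219831 = -0.042746
denominator = 1 − 1.577335 = -0.577335
p = -0.042746 / -0.577335 = 0.0740

p = 0.0740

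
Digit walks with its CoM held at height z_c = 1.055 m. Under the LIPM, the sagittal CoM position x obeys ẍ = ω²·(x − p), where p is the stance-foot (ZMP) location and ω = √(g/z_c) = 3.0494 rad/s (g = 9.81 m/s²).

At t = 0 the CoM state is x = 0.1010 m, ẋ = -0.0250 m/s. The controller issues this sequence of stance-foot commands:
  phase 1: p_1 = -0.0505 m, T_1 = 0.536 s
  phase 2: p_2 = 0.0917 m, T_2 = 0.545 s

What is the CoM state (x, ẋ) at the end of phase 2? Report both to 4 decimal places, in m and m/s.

phase 1: p=-0.0505, T=0.536, ωT=1.634478, cosh=2.660919, sinh=2.465865; start (x,ẋ)=(0.101000, -0.025000) → end (x,ẋ)=(0.332413, 1.072667)
phase 2: p=0.0917, T=0.545, ωT=1.661923, cosh=2.729604, sinh=2.539830; start (x,ẋ)=(0.332413, 1.072667) → end (x,ẋ)=(1.642171, 4.792270)

x = 1.6422, ẋ = 4.7923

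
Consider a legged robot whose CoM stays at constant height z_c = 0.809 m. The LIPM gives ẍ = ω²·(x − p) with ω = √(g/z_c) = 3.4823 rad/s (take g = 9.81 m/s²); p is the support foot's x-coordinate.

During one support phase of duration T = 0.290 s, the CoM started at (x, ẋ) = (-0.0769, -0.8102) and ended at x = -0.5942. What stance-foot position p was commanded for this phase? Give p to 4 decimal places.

p = 0.3563

ωT = 3.4823·0.290 = 1.009867; cosh(ωT) = 1.554752, sinh(ωT) = 1.190484
x(T) = p + (x₀−p)·cosh(ωT) + (ẋ₀/ω)·sinh(ωT) ⇒ p·(1 − cosh) = x(T) − x₀·cosh − (ẋ₀/ω)·sinh
numerator   = -0.5942 − (-0.0769)·1.554752 − (-0.8102/3.4823)·1.190484 = -0.197659
denominator = 1 − 1.554752 = -0.554752
p = -0.197659 / -0.554752 = 0.3563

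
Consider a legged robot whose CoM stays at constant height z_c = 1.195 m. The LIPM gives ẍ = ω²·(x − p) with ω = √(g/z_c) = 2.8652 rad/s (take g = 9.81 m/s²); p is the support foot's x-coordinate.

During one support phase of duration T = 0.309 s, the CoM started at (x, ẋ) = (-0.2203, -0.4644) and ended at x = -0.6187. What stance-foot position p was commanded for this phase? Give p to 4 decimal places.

p = 0.3426

ωT = 2.8652·0.309 = 0.885347; cosh(ωT) = 1.418198, sinh(ωT) = 1.005627
x(T) = p + (x₀−p)·cosh(ωT) + (ẋ₀/ω)·sinh(ωT) ⇒ p·(1 − cosh) = x(T) − x₀·cosh − (ẋ₀/ω)·sinh
numerator   = -0.6187 − (-0.2203)·1.418198 − (-0.4644/2.8652)·1.005627 = -0.143276
denominator = 1 − 1.418198 = -0.418198
p = -0.143276 / -0.418198 = 0.3426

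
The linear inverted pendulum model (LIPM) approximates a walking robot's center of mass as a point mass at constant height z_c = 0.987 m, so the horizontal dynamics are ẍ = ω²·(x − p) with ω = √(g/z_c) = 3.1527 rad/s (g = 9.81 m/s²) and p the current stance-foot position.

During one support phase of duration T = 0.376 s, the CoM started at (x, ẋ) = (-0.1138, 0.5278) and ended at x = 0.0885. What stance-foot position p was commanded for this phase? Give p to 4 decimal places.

p = -0.0555

ωT = 3.1527·0.376 = 1.185415; cosh(ωT) = 1.788832, sinh(ωT) = 1.483213
x(T) = p + (x₀−p)·cosh(ωT) + (ẋ₀/ω)·sinh(ωT) ⇒ p·(1 − cosh) = x(T) − x₀·cosh − (ẋ₀/ω)·sinh
numerator   = 0.0885 − (-0.1138)·1.788832 − (0.5278/3.1527)·1.483213 = 0.043761
denominator = 1 − 1.788832 = -0.788832
p = 0.043761 / -0.788832 = -0.0555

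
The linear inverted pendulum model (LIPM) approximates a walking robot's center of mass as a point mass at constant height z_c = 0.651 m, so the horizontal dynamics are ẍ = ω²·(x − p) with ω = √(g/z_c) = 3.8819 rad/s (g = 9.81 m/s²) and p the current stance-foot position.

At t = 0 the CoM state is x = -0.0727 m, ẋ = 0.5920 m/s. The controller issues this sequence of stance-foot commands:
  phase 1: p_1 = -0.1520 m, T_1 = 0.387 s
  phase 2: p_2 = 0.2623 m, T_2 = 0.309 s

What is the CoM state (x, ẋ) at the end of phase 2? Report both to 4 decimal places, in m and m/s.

phase 1: p=-0.1520, T=0.387, ωT=1.502295, cosh=2.357303, sinh=2.134685; start (x,ẋ)=(-0.072700, 0.592000) → end (x,ẋ)=(0.360479, 2.052653)
phase 2: p=0.2623, T=0.309, ωT=1.199507, cosh=1.809912, sinh=1.508569; start (x,ẋ)=(0.360479, 2.052653) → end (x,ẋ)=(1.237690, 4.290070)

x = 1.2377, ẋ = 4.2901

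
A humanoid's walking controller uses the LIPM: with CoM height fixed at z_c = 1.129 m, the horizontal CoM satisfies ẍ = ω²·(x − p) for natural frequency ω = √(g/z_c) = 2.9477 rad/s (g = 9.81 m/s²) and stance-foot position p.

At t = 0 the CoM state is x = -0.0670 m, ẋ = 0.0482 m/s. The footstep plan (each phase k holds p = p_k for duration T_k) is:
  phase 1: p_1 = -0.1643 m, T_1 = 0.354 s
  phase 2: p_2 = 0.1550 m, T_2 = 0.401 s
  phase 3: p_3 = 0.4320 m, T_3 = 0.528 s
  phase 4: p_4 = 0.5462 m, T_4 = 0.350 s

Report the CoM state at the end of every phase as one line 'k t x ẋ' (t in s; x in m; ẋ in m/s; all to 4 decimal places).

1 0.3540 0.0113 0.4335
2 0.7550 0.1159 0.1476
3 1.2830 -0.2373 -1.7452
4 1.6330 -1.4177 -5.5879

phase 1: p=-0.1643, T=0.354, ωT=1.043486, cosh=1.595661, sinh=1.243436; start (x,ẋ)=(-0.067000, 0.048200) → end (x,ẋ)=(0.011290, 0.433542)
phase 2: p=0.1550, T=0.401, ωT=1.182028, cosh=1.783818, sinh=1.477162; start (x,ẋ)=(0.011290, 0.433542) → end (x,ẋ)=(0.115906, 0.147614)
phase 3: p=0.4320, T=0.528, ωT=1.556386, cosh=2.476274, sinh=2.265378; start (x,ẋ)=(0.115906, 0.147614) → end (x,ẋ)=(-0.237291, -1.745233)
phase 4: p=0.5462, T=0.350, ωT=1.031695, cosh=1.581110, sinh=1.224708; start (x,ẋ)=(-0.237291, -1.745233) → end (x,ẋ)=(-1.417693, -5.587863)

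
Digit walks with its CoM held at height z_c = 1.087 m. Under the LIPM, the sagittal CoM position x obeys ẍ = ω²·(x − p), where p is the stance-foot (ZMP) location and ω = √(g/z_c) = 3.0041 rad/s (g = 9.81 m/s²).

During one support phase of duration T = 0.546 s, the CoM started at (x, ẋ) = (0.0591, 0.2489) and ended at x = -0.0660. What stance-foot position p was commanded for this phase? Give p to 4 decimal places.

ωT = 3.0041·0.546 = 1.640239; cosh(ωT) = 2.675167, sinh(ωT) = 2.481233
x(T) = p + (x₀−p)·cosh(ωT) + (ẋ₀/ω)·sinh(ωT) ⇒ p·(1 − cosh) = x(T) − x₀·cosh − (ẋ₀/ω)·sinh
numerator   = -0.0660 − (0.0591)·2.675167 − (0.2489/3.0041)·2.481233 = -0.429681
denominator = 1 − 2.675167 = -1.675167
p = -0.429681 / -1.675167 = 0.2565

p = 0.2565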